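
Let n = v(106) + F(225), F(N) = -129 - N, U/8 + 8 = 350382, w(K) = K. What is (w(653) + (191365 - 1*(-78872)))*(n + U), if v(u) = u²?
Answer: 762250327860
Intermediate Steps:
U = 2802992 (U = -64 + 8*350382 = -64 + 2803056 = 2802992)
n = 10882 (n = 106² + (-129 - 1*225) = 11236 + (-129 - 225) = 11236 - 354 = 10882)
(w(653) + (191365 - 1*(-78872)))*(n + U) = (653 + (191365 - 1*(-78872)))*(10882 + 2802992) = (653 + (191365 + 78872))*2813874 = (653 + 270237)*2813874 = 270890*2813874 = 762250327860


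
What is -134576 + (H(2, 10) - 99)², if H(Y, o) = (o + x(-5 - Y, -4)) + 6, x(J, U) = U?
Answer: -127007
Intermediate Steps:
H(Y, o) = 2 + o (H(Y, o) = (o - 4) + 6 = (-4 + o) + 6 = 2 + o)
-134576 + (H(2, 10) - 99)² = -134576 + ((2 + 10) - 99)² = -134576 + (12 - 99)² = -134576 + (-87)² = -134576 + 7569 = -127007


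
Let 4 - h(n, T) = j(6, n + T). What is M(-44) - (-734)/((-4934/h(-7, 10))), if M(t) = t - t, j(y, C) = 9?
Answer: 1835/2467 ≈ 0.74382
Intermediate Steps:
h(n, T) = -5 (h(n, T) = 4 - 1*9 = 4 - 9 = -5)
M(t) = 0
M(-44) - (-734)/((-4934/h(-7, 10))) = 0 - (-734)/((-4934/(-5))) = 0 - (-734)/((-4934*(-1/5))) = 0 - (-734)/4934/5 = 0 - (-734)*5/4934 = 0 - 1*(-1835/2467) = 0 + 1835/2467 = 1835/2467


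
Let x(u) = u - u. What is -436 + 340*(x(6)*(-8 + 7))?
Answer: -436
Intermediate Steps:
x(u) = 0
-436 + 340*(x(6)*(-8 + 7)) = -436 + 340*(0*(-8 + 7)) = -436 + 340*(0*(-1)) = -436 + 340*0 = -436 + 0 = -436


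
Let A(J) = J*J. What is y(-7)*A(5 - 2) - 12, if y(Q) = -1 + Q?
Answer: -84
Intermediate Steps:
A(J) = J²
y(-7)*A(5 - 2) - 12 = (-1 - 7)*(5 - 2)² - 12 = -8*3² - 12 = -8*9 - 12 = -72 - 12 = -84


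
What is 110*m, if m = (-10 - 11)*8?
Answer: -18480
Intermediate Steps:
m = -168 (m = -21*8 = -168)
110*m = 110*(-168) = -18480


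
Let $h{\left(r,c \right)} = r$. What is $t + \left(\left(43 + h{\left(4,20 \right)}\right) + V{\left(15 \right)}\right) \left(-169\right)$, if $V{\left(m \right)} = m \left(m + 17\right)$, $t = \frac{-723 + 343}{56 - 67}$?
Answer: $- \frac{979313}{11} \approx -89029.0$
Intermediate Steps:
$t = \frac{380}{11}$ ($t = - \frac{380}{-11} = \left(-380\right) \left(- \frac{1}{11}\right) = \frac{380}{11} \approx 34.545$)
$V{\left(m \right)} = m \left(17 + m\right)$
$t + \left(\left(43 + h{\left(4,20 \right)}\right) + V{\left(15 \right)}\right) \left(-169\right) = \frac{380}{11} + \left(\left(43 + 4\right) + 15 \left(17 + 15\right)\right) \left(-169\right) = \frac{380}{11} + \left(47 + 15 \cdot 32\right) \left(-169\right) = \frac{380}{11} + \left(47 + 480\right) \left(-169\right) = \frac{380}{11} + 527 \left(-169\right) = \frac{380}{11} - 89063 = - \frac{979313}{11}$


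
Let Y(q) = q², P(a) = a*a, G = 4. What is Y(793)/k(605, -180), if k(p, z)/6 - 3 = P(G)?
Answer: 628849/114 ≈ 5516.2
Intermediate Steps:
P(a) = a²
k(p, z) = 114 (k(p, z) = 18 + 6*4² = 18 + 6*16 = 18 + 96 = 114)
Y(793)/k(605, -180) = 793²/114 = 628849*(1/114) = 628849/114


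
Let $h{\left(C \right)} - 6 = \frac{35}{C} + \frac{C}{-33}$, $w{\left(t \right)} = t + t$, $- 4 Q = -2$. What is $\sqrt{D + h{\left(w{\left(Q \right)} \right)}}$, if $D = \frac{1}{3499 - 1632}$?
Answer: $\frac{\sqrt{155519533587}}{61611} \approx 6.4008$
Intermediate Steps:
$Q = \frac{1}{2}$ ($Q = \left(- \frac{1}{4}\right) \left(-2\right) = \frac{1}{2} \approx 0.5$)
$w{\left(t \right)} = 2 t$
$h{\left(C \right)} = 6 + \frac{35}{C} - \frac{C}{33}$ ($h{\left(C \right)} = 6 + \left(\frac{35}{C} + \frac{C}{-33}\right) = 6 + \left(\frac{35}{C} + C \left(- \frac{1}{33}\right)\right) = 6 - \left(- \frac{35}{C} + \frac{C}{33}\right) = 6 + \frac{35}{C} - \frac{C}{33}$)
$D = \frac{1}{1867}$ ($D = \frac{1}{3499 - 1632} = \frac{1}{1867} \approx 0.00053562$)
$\sqrt{D + h{\left(w{\left(Q \right)} \right)}} = \sqrt{\frac{1}{1867} + \left(6 + \frac{35}{2 \cdot \frac{1}{2}} - \frac{2 \cdot \frac{1}{2}}{33}\right)} = \sqrt{\frac{1}{1867} + \left(6 + \frac{35}{1} - \frac{1}{33}\right)} = \sqrt{\frac{1}{1867} + \left(6 + 35 \cdot 1 - \frac{1}{33}\right)} = \sqrt{\frac{1}{1867} + \left(6 + 35 - \frac{1}{33}\right)} = \sqrt{\frac{1}{1867} + \frac{1352}{33}} = \sqrt{\frac{2524217}{61611}} = \frac{\sqrt{155519533587}}{61611}$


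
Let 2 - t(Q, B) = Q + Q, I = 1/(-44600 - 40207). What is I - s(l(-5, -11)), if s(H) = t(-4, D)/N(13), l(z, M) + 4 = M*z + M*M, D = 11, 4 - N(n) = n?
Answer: 94229/84807 ≈ 1.1111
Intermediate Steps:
N(n) = 4 - n
I = -1/84807 (I = 1/(-84807) = -1/84807 ≈ -1.1791e-5)
t(Q, B) = 2 - 2*Q (t(Q, B) = 2 - (Q + Q) = 2 - 2*Q)
l(z, M) = -4 + M**2 + M*z (l(z, M) = -4 + (M*z + M*M) = -4 + (M*z + M**2) = -4 + (M**2 + M*z) = -4 + M**2 + M*z)
s(H) = -10/9 (s(H) = (2 - 2*(-4))/(4 - 1*13) = (2 + 8)/(4 - 13) = 10/(-9) = 10*(-1/9) = -10/9)
I - s(l(-5, -11)) = -1/84807 - 1*(-10/9) = -1/84807 + 10/9 = 94229/84807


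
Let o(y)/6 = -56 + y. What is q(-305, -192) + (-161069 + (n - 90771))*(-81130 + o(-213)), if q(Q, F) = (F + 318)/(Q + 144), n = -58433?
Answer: 590484269558/23 ≈ 2.5673e+10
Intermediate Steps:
o(y) = -336 + 6*y (o(y) = 6*(-56 + y) = -336 + 6*y)
q(Q, F) = (318 + F)/(144 + Q)
q(-305, -192) + (-161069 + (n - 90771))*(-81130 + o(-213)) = (318 - 192)/(144 - 305) + (-161069 + (-58433 - 90771))*(-81130 + (-336 + 6*(-213))) = 126/(-161) + (-161069 - 149204)*(-81130 + (-336 - 1278)) = -1/161*126 - 310273*(-81130 - 1614) = -18/23 - 310273*(-82744) = -18/23 + 25673229112 = 590484269558/23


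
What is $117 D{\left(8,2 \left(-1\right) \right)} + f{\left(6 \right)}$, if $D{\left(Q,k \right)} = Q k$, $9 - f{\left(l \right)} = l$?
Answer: $-1869$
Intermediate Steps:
$f{\left(l \right)} = 9 - l$
$117 D{\left(8,2 \left(-1\right) \right)} + f{\left(6 \right)} = 117 \cdot 8 \cdot 2 \left(-1\right) + \left(9 - 6\right) = 117 \cdot 8 \left(-2\right) + \left(9 - 6\right) = 117 \left(-16\right) + 3 = -1872 + 3 = -1869$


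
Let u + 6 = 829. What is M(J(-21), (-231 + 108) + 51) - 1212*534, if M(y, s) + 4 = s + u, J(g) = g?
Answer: -646461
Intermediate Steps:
u = 823 (u = -6 + 829 = 823)
M(y, s) = 819 + s (M(y, s) = -4 + (s + 823) = -4 + (823 + s) = 819 + s)
M(J(-21), (-231 + 108) + 51) - 1212*534 = (819 + ((-231 + 108) + 51)) - 1212*534 = (819 + (-123 + 51)) - 647208 = (819 - 72) - 647208 = 747 - 647208 = -646461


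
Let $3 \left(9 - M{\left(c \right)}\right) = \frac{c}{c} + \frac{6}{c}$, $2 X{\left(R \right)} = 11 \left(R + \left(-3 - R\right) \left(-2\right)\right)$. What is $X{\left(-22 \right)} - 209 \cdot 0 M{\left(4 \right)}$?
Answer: $-330$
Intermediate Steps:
$X{\left(R \right)} = 33 + \frac{33 R}{2}$ ($X{\left(R \right)} = \frac{11 \left(R + \left(-3 - R\right) \left(-2\right)\right)}{2} = \frac{11 \left(R + \left(6 + 2 R\right)\right)}{2} = \frac{11 \left(6 + 3 R\right)}{2} = \frac{66 + 33 R}{2} = 33 + \frac{33 R}{2}$)
$M{\left(c \right)} = \frac{26}{3} - \frac{2}{c}$ ($M{\left(c \right)} = 9 - \frac{\frac{c}{c} + \frac{6}{c}}{3} = 9 - \frac{1 + \frac{6}{c}}{3} = 9 - \left(\frac{1}{3} + \frac{2}{c}\right) = \frac{26}{3} - \frac{2}{c}$)
$X{\left(-22 \right)} - 209 \cdot 0 M{\left(4 \right)} = \left(33 + \frac{33}{2} \left(-22\right)\right) - 209 \cdot 0 \left(\frac{26}{3} - \frac{2}{4}\right) = \left(33 - 363\right) - 209 \cdot 0 \left(\frac{26}{3} - \frac{1}{2}\right) = -330 - 209 \cdot 0 \left(\frac{26}{3} - \frac{1}{2}\right) = -330 - 209 \cdot 0 \cdot \frac{49}{6} = -330 - 0 = -330 + 0 = -330$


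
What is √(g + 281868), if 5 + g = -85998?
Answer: √195865 ≈ 442.57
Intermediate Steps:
g = -86003 (g = -5 - 85998 = -86003)
√(g + 281868) = √(-86003 + 281868) = √195865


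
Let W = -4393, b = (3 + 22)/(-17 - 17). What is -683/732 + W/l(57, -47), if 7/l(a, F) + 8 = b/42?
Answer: 511242323/101626 ≈ 5030.6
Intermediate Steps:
b = -25/34 (b = 25/(-34) = 25*(-1/34) = -25/34 ≈ -0.73529)
l(a, F) = -9996/11449 (l(a, F) = 7/(-8 - 25/34/42) = 7/(-8 - 25/34*1/42) = 7/(-8 - 25/1428) = 7/(-11449/1428) = 7*(-1428/11449) = -9996/11449)
-683/732 + W/l(57, -47) = -683/732 - 4393/(-9996/11449) = -683*1/732 - 4393*(-11449/9996) = -683/732 + 50295457/9996 = 511242323/101626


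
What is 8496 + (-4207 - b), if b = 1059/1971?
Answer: 2817520/657 ≈ 4288.5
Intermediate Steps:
b = 353/657 (b = 1059*(1/1971) = 353/657 ≈ 0.53729)
8496 + (-4207 - b) = 8496 + (-4207 - 1*353/657) = 8496 + (-4207 - 353/657) = 8496 - 2764352/657 = 2817520/657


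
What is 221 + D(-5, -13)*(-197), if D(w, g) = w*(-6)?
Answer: -5689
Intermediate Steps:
D(w, g) = -6*w
221 + D(-5, -13)*(-197) = 221 - 6*(-5)*(-197) = 221 + 30*(-197) = 221 - 5910 = -5689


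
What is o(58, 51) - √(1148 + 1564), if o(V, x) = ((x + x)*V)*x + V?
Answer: 301774 - 2*√678 ≈ 3.0172e+5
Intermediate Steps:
o(V, x) = V + 2*V*x² (o(V, x) = ((2*x)*V)*x + V = (2*V*x)*x + V = 2*V*x² + V = V + 2*V*x²)
o(58, 51) - √(1148 + 1564) = 58*(1 + 2*51²) - √(1148 + 1564) = 58*(1 + 2*2601) - √2712 = 58*(1 + 5202) - 2*√678 = 58*5203 - 2*√678 = 301774 - 2*√678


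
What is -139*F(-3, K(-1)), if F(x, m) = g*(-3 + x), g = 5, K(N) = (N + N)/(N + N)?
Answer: 4170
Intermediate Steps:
K(N) = 1 (K(N) = (2*N)/((2*N)) = (2*N)*(1/(2*N)) = 1)
F(x, m) = -15 + 5*x (F(x, m) = 5*(-3 + x) = -15 + 5*x)
-139*F(-3, K(-1)) = -139*(-15 + 5*(-3)) = -139*(-15 - 15) = -139*(-30) = 4170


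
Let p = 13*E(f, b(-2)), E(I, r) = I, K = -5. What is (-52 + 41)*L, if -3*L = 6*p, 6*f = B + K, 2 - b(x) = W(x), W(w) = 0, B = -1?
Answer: -286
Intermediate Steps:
b(x) = 2 (b(x) = 2 - 1*0 = 2 + 0 = 2)
f = -1 (f = (-1 - 5)/6 = (⅙)*(-6) = -1)
p = -13 (p = 13*(-1) = -13)
L = 26 (L = -2*(-13) = -⅓*(-78) = 26)
(-52 + 41)*L = (-52 + 41)*26 = -11*26 = -286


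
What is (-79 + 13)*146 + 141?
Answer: -9495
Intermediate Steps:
(-79 + 13)*146 + 141 = -66*146 + 141 = -9636 + 141 = -9495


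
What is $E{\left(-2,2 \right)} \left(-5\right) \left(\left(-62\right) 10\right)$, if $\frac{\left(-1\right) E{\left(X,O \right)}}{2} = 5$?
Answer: $-31000$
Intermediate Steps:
$E{\left(X,O \right)} = -10$ ($E{\left(X,O \right)} = \left(-2\right) 5 = -10$)
$E{\left(-2,2 \right)} \left(-5\right) \left(\left(-62\right) 10\right) = \left(-10\right) \left(-5\right) \left(\left(-62\right) 10\right) = 50 \left(-620\right) = -31000$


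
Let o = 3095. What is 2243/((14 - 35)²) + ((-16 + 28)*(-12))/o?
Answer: 6878581/1364895 ≈ 5.0396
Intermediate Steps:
2243/((14 - 35)²) + ((-16 + 28)*(-12))/o = 2243/((14 - 35)²) + ((-16 + 28)*(-12))/3095 = 2243/((-21)²) + (12*(-12))*(1/3095) = 2243/441 - 144*1/3095 = 2243*(1/441) - 144/3095 = 2243/441 - 144/3095 = 6878581/1364895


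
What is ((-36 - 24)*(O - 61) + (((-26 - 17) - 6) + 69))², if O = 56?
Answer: 102400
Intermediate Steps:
((-36 - 24)*(O - 61) + (((-26 - 17) - 6) + 69))² = ((-36 - 24)*(56 - 61) + (((-26 - 17) - 6) + 69))² = (-60*(-5) + ((-43 - 6) + 69))² = (300 + (-49 + 69))² = (300 + 20)² = 320² = 102400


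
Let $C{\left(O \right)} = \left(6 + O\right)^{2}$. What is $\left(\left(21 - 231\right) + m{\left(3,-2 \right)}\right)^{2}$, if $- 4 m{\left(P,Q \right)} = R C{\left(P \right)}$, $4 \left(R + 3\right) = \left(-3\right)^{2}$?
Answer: $\frac{9715689}{256} \approx 37952.0$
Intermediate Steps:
$R = - \frac{3}{4}$ ($R = -3 + \frac{\left(-3\right)^{2}}{4} = -3 + \frac{1}{4} \cdot 9 = -3 + \frac{9}{4} = - \frac{3}{4} \approx -0.75$)
$m{\left(P,Q \right)} = \frac{3 \left(6 + P\right)^{2}}{16}$ ($m{\left(P,Q \right)} = - \frac{\left(- \frac{3}{4}\right) \left(6 + P\right)^{2}}{4} = \frac{3 \left(6 + P\right)^{2}}{16}$)
$\left(\left(21 - 231\right) + m{\left(3,-2 \right)}\right)^{2} = \left(\left(21 - 231\right) + \frac{3 \left(6 + 3\right)^{2}}{16}\right)^{2} = \left(-210 + \frac{3 \cdot 9^{2}}{16}\right)^{2} = \left(-210 + \frac{3}{16} \cdot 81\right)^{2} = \left(-210 + \frac{243}{16}\right)^{2} = \left(- \frac{3117}{16}\right)^{2} = \frac{9715689}{256}$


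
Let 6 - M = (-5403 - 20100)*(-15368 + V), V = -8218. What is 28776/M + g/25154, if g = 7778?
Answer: 97455211074/315218269121 ≈ 0.30917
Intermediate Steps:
M = -601513752 (M = 6 - (-5403 - 20100)*(-15368 - 8218) = 6 - (-25503)*(-23586) = 6 - 1*601513758 = 6 - 601513758 = -601513752)
28776/M + g/25154 = 28776/(-601513752) + 7778/25154 = 28776*(-1/601513752) + 7778*(1/25154) = -1199/25063073 + 3889/12577 = 97455211074/315218269121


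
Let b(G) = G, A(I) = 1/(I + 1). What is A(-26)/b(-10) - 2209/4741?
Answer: -547509/1185250 ≈ -0.46194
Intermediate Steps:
A(I) = 1/(1 + I)
A(-26)/b(-10) - 2209/4741 = 1/((1 - 26)*(-10)) - 2209/4741 = -1/10/(-25) - 2209*1/4741 = -1/25*(-1/10) - 2209/4741 = 1/250 - 2209/4741 = -547509/1185250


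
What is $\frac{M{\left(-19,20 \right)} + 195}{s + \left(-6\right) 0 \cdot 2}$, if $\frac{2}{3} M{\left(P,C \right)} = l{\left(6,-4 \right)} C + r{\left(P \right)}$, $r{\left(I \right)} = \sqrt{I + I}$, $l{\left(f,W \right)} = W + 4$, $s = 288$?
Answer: $\frac{65}{96} + \frac{i \sqrt{38}}{192} \approx 0.67708 + 0.032106 i$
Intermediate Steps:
$l{\left(f,W \right)} = 4 + W$
$r{\left(I \right)} = \sqrt{2} \sqrt{I}$ ($r{\left(I \right)} = \sqrt{2 I} = \sqrt{2} \sqrt{I}$)
$M{\left(P,C \right)} = \frac{3 \sqrt{2} \sqrt{P}}{2}$ ($M{\left(P,C \right)} = \frac{3 \left(\left(4 - 4\right) C + \sqrt{2} \sqrt{P}\right)}{2} = \frac{3 \left(0 C + \sqrt{2} \sqrt{P}\right)}{2} = \frac{3 \left(0 + \sqrt{2} \sqrt{P}\right)}{2} = \frac{3 \sqrt{2} \sqrt{P}}{2}$)
$\frac{M{\left(-19,20 \right)} + 195}{s + \left(-6\right) 0 \cdot 2} = \frac{\frac{3 \sqrt{2} \sqrt{-19}}{2} + 195}{288 + \left(-6\right) 0 \cdot 2} = \frac{\frac{3 \sqrt{2} i \sqrt{19}}{2} + 195}{288 + 0 \cdot 2} = \frac{\frac{3 i \sqrt{38}}{2} + 195}{288 + 0} = \frac{195 + \frac{3 i \sqrt{38}}{2}}{288} = \left(195 + \frac{3 i \sqrt{38}}{2}\right) \frac{1}{288} = \frac{65}{96} + \frac{i \sqrt{38}}{192}$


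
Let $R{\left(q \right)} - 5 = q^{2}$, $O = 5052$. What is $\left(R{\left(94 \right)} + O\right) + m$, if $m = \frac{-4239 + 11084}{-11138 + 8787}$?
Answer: $\frac{32655598}{2351} \approx 13890.0$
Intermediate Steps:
$R{\left(q \right)} = 5 + q^{2}$
$m = - \frac{6845}{2351}$ ($m = \frac{6845}{-2351} = 6845 \left(- \frac{1}{2351}\right) = - \frac{6845}{2351} \approx -2.9115$)
$\left(R{\left(94 \right)} + O\right) + m = \left(\left(5 + 94^{2}\right) + 5052\right) - \frac{6845}{2351} = \left(\left(5 + 8836\right) + 5052\right) - \frac{6845}{2351} = \left(8841 + 5052\right) - \frac{6845}{2351} = 13893 - \frac{6845}{2351} = \frac{32655598}{2351}$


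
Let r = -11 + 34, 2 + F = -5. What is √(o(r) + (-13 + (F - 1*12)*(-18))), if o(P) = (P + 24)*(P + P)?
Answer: √2491 ≈ 49.910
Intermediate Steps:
F = -7 (F = -2 - 5 = -7)
r = 23
o(P) = 2*P*(24 + P) (o(P) = (24 + P)*(2*P) = 2*P*(24 + P))
√(o(r) + (-13 + (F - 1*12)*(-18))) = √(2*23*(24 + 23) + (-13 + (-7 - 1*12)*(-18))) = √(2*23*47 + (-13 + (-7 - 12)*(-18))) = √(2162 + (-13 - 19*(-18))) = √(2162 + (-13 + 342)) = √(2162 + 329) = √2491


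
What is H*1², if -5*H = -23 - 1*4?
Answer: 27/5 ≈ 5.4000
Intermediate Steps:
H = 27/5 (H = -(-23 - 1*4)/5 = -(-23 - 4)/5 = -⅕*(-27) = 27/5 ≈ 5.4000)
H*1² = (27/5)*1² = (27/5)*1 = 27/5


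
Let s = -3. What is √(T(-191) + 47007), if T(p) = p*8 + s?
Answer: 2*√11369 ≈ 213.25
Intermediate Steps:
T(p) = -3 + 8*p (T(p) = p*8 - 3 = 8*p - 3 = -3 + 8*p)
√(T(-191) + 47007) = √((-3 + 8*(-191)) + 47007) = √((-3 - 1528) + 47007) = √(-1531 + 47007) = √45476 = 2*√11369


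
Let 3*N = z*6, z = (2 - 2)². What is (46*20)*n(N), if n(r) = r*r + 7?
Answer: 6440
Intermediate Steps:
z = 0 (z = 0² = 0)
N = 0 (N = (0*6)/3 = (⅓)*0 = 0)
n(r) = 7 + r² (n(r) = r² + 7 = 7 + r²)
(46*20)*n(N) = (46*20)*(7 + 0²) = 920*(7 + 0) = 920*7 = 6440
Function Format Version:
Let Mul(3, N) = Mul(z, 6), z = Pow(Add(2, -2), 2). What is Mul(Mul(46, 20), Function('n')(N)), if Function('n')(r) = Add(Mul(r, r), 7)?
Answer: 6440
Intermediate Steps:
z = 0 (z = Pow(0, 2) = 0)
N = 0 (N = Mul(Rational(1, 3), Mul(0, 6)) = Mul(Rational(1, 3), 0) = 0)
Function('n')(r) = Add(7, Pow(r, 2)) (Function('n')(r) = Add(Pow(r, 2), 7) = Add(7, Pow(r, 2)))
Mul(Mul(46, 20), Function('n')(N)) = Mul(Mul(46, 20), Add(7, Pow(0, 2))) = Mul(920, Add(7, 0)) = Mul(920, 7) = 6440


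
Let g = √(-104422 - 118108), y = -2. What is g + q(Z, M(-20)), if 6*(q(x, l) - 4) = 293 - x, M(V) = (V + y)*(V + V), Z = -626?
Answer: 943/6 + 17*I*√770 ≈ 157.17 + 471.73*I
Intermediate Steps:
g = 17*I*√770 (g = √(-222530) = 17*I*√770 ≈ 471.73*I)
M(V) = 2*V*(-2 + V) (M(V) = (V - 2)*(V + V) = (-2 + V)*(2*V) = 2*V*(-2 + V))
q(x, l) = 317/6 - x/6 (q(x, l) = 4 + (293 - x)/6 = 4 + (293/6 - x/6) = 317/6 - x/6)
g + q(Z, M(-20)) = 17*I*√770 + (317/6 - ⅙*(-626)) = 17*I*√770 + (317/6 + 313/3) = 17*I*√770 + 943/6 = 943/6 + 17*I*√770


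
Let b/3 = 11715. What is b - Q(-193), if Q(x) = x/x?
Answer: 35144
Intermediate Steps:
b = 35145 (b = 3*11715 = 35145)
Q(x) = 1
b - Q(-193) = 35145 - 1*1 = 35145 - 1 = 35144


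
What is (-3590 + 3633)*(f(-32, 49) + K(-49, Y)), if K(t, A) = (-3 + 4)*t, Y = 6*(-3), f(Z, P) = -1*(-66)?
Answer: 731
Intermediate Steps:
f(Z, P) = 66
Y = -18
K(t, A) = t (K(t, A) = 1*t = t)
(-3590 + 3633)*(f(-32, 49) + K(-49, Y)) = (-3590 + 3633)*(66 - 49) = 43*17 = 731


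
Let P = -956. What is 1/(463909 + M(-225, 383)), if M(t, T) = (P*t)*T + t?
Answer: 1/82846984 ≈ 1.2070e-8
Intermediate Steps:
M(t, T) = t - 956*T*t (M(t, T) = (-956*t)*T + t = -956*T*t + t = t - 956*T*t)
1/(463909 + M(-225, 383)) = 1/(463909 - 225*(1 - 956*383)) = 1/(463909 - 225*(1 - 366148)) = 1/(463909 - 225*(-366147)) = 1/(463909 + 82383075) = 1/82846984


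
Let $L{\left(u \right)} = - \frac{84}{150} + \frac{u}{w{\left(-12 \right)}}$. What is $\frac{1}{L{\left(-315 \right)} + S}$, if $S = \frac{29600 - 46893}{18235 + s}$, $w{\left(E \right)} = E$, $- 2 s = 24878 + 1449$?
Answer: $\frac{1014300}{22598767} \approx 0.044883$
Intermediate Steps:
$s = - \frac{26327}{2}$ ($s = - \frac{24878 + 1449}{2} = \left(- \frac{1}{2}\right) 26327 = - \frac{26327}{2} \approx -13164.0$)
$L{\left(u \right)} = - \frac{14}{25} - \frac{u}{12}$ ($L{\left(u \right)} = - \frac{84}{150} + \frac{u}{-12} = \left(-84\right) \frac{1}{150} + u \left(- \frac{1}{12}\right) = - \frac{14}{25} - \frac{u}{12}$)
$S = - \frac{34586}{10143}$ ($S = \frac{29600 - 46893}{18235 - \frac{26327}{2}} = - \frac{17293}{\frac{10143}{2}} = \left(-17293\right) \frac{2}{10143} = - \frac{34586}{10143} \approx -3.4098$)
$\frac{1}{L{\left(-315 \right)} + S} = \frac{1}{\left(- \frac{14}{25} - - \frac{105}{4}\right) - \frac{34586}{10143}} = \frac{1}{\left(- \frac{14}{25} + \frac{105}{4}\right) - \frac{34586}{10143}} = \frac{1}{\frac{2569}{100} - \frac{34586}{10143}} = \frac{1}{\frac{22598767}{1014300}} = \frac{1014300}{22598767}$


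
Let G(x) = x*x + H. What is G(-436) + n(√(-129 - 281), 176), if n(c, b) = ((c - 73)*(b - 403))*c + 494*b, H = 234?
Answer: 370344 + 16571*I*√410 ≈ 3.7034e+5 + 3.3554e+5*I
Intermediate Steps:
n(c, b) = 494*b + c*(-403 + b)*(-73 + c) (n(c, b) = ((-73 + c)*(-403 + b))*c + 494*b = ((-403 + b)*(-73 + c))*c + 494*b = c*(-403 + b)*(-73 + c) + 494*b = 494*b + c*(-403 + b)*(-73 + c))
G(x) = 234 + x² (G(x) = x*x + 234 = x² + 234 = 234 + x²)
G(-436) + n(√(-129 - 281), 176) = (234 + (-436)²) + (-403*(√(-129 - 281))² + 494*176 + 29419*√(-129 - 281) + 176*(√(-129 - 281))² - 73*176*√(-129 - 281)) = (234 + 190096) + (-403*(√(-410))² + 86944 + 29419*√(-410) + 176*(√(-410))² - 73*176*√(-410)) = 190330 + (-403*(I*√410)² + 86944 + 29419*(I*√410) + 176*(I*√410)² - 73*176*I*√410) = 190330 + (-403*(-410) + 86944 + 29419*I*√410 + 176*(-410) - 12848*I*√410) = 190330 + (165230 + 86944 + 29419*I*√410 - 72160 - 12848*I*√410) = 190330 + (180014 + 16571*I*√410) = 370344 + 16571*I*√410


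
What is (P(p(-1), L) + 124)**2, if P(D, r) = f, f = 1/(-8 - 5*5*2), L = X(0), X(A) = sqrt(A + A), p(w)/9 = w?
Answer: 51710481/3364 ≈ 15372.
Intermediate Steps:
p(w) = 9*w
X(A) = sqrt(2)*sqrt(A) (X(A) = sqrt(2*A) = sqrt(2)*sqrt(A))
L = 0 (L = sqrt(2)*sqrt(0) = sqrt(2)*0 = 0)
f = -1/58 (f = 1/(-8 - 25*2) = 1/(-8 - 50) = 1/(-58) = -1/58 ≈ -0.017241)
P(D, r) = -1/58
(P(p(-1), L) + 124)**2 = (-1/58 + 124)**2 = (7191/58)**2 = 51710481/3364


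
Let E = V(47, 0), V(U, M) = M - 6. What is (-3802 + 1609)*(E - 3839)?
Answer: 8432085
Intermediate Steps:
V(U, M) = -6 + M
E = -6 (E = -6 + 0 = -6)
(-3802 + 1609)*(E - 3839) = (-3802 + 1609)*(-6 - 3839) = -2193*(-3845) = 8432085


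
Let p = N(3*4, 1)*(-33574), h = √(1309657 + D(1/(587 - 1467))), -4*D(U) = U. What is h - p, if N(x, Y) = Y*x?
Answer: 402888 + √253549595255/440 ≈ 4.0403e+5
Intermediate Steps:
D(U) = -U/4
h = √253549595255/440 (h = √(1309657 - 1/(4*(587 - 1467))) = √(1309657 - ¼/(-880)) = √(1309657 - ¼*(-1/880)) = √(1309657 + 1/3520) = √(4609992641/3520) = √253549595255/440 ≈ 1144.4)
p = -402888 (p = (1*(3*4))*(-33574) = (1*12)*(-33574) = 12*(-33574) = -402888)
h - p = √253549595255/440 - 1*(-402888) = √253549595255/440 + 402888 = 402888 + √253549595255/440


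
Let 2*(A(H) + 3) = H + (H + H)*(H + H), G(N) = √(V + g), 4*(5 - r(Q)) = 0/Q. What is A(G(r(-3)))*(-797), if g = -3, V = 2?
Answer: 3985 - 797*I/2 ≈ 3985.0 - 398.5*I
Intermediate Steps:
r(Q) = 5 (r(Q) = 5 - 0/Q = 5 - ¼*0 = 5 + 0 = 5)
G(N) = I (G(N) = √(2 - 3) = √(-1) = I)
A(H) = -3 + H/2 + 2*H² (A(H) = -3 + (H + (H + H)*(H + H))/2 = -3 + (H + (2*H)*(2*H))/2 = -3 + (H + 4*H²)/2 = -3 + (H/2 + 2*H²) = -3 + H/2 + 2*H²)
A(G(r(-3)))*(-797) = (-3 + I/2 + 2*I²)*(-797) = (-3 + I/2 + 2*(-1))*(-797) = (-3 + I/2 - 2)*(-797) = (-5 + I/2)*(-797) = 3985 - 797*I/2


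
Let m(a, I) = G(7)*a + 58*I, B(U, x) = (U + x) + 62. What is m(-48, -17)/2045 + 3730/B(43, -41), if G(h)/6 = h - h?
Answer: 3782373/65440 ≈ 57.799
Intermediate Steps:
G(h) = 0 (G(h) = 6*(h - h) = 6*0 = 0)
B(U, x) = 62 + U + x
m(a, I) = 58*I (m(a, I) = 0*a + 58*I = 0 + 58*I = 58*I)
m(-48, -17)/2045 + 3730/B(43, -41) = (58*(-17))/2045 + 3730/(62 + 43 - 41) = -986*1/2045 + 3730/64 = -986/2045 + 3730*(1/64) = -986/2045 + 1865/32 = 3782373/65440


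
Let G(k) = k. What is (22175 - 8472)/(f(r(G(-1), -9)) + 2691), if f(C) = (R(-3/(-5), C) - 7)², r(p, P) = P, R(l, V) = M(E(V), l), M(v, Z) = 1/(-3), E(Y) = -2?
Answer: 123327/24703 ≈ 4.9924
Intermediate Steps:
M(v, Z) = -⅓
R(l, V) = -⅓
f(C) = 484/9 (f(C) = (-⅓ - 7)² = (-22/3)² = 484/9)
(22175 - 8472)/(f(r(G(-1), -9)) + 2691) = (22175 - 8472)/(484/9 + 2691) = 13703/(24703/9) = 13703*(9/24703) = 123327/24703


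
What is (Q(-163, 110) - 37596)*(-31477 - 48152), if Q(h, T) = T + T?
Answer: 2976213504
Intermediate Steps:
Q(h, T) = 2*T
(Q(-163, 110) - 37596)*(-31477 - 48152) = (2*110 - 37596)*(-31477 - 48152) = (220 - 37596)*(-79629) = -37376*(-79629) = 2976213504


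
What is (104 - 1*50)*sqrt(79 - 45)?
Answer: 54*sqrt(34) ≈ 314.87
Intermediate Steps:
(104 - 1*50)*sqrt(79 - 45) = (104 - 50)*sqrt(34) = 54*sqrt(34)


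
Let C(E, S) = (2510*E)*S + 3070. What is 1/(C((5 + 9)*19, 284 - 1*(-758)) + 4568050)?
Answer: 1/700272840 ≈ 1.4280e-9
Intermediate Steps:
C(E, S) = 3070 + 2510*E*S (C(E, S) = 2510*E*S + 3070 = 3070 + 2510*E*S)
1/(C((5 + 9)*19, 284 - 1*(-758)) + 4568050) = 1/((3070 + 2510*((5 + 9)*19)*(284 - 1*(-758))) + 4568050) = 1/((3070 + 2510*(14*19)*(284 + 758)) + 4568050) = 1/((3070 + 2510*266*1042) + 4568050) = 1/((3070 + 695701720) + 4568050) = 1/(695704790 + 4568050) = 1/700272840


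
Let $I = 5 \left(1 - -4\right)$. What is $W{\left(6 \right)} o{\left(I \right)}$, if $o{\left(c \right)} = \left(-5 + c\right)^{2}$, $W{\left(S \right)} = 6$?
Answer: $2400$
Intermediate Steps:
$I = 25$ ($I = 5 \left(1 + 4\right) = 5 \cdot 5 = 25$)
$W{\left(6 \right)} o{\left(I \right)} = 6 \left(-5 + 25\right)^{2} = 6 \cdot 20^{2} = 6 \cdot 400 = 2400$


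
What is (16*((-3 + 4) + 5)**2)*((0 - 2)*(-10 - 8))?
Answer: 20736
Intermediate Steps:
(16*((-3 + 4) + 5)**2)*((0 - 2)*(-10 - 8)) = (16*(1 + 5)**2)*(-2*(-18)) = (16*6**2)*36 = (16*36)*36 = 576*36 = 20736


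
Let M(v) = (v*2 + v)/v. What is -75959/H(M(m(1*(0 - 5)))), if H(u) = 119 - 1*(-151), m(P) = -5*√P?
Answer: -75959/270 ≈ -281.33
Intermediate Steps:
M(v) = 3 (M(v) = (2*v + v)/v = (3*v)/v = 3)
H(u) = 270 (H(u) = 119 + 151 = 270)
-75959/H(M(m(1*(0 - 5)))) = -75959/270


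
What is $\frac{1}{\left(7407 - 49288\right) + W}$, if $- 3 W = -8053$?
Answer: $- \frac{3}{117590} \approx -2.5512 \cdot 10^{-5}$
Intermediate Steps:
$W = \frac{8053}{3}$ ($W = \left(- \frac{1}{3}\right) \left(-8053\right) = \frac{8053}{3} \approx 2684.3$)
$\frac{1}{\left(7407 - 49288\right) + W} = \frac{1}{\left(7407 - 49288\right) + \frac{8053}{3}} = \frac{1}{-41881 + \frac{8053}{3}} = \frac{1}{- \frac{117590}{3}} = - \frac{3}{117590}$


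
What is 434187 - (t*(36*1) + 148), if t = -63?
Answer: 436307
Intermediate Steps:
434187 - (t*(36*1) + 148) = 434187 - (-2268 + 148) = 434187 - 1*(-2120) = 434187 + 2120 = 436307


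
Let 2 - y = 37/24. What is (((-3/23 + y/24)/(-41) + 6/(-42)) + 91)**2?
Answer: 119346185755919929/14456542334976 ≈ 8255.5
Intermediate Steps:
y = 11/24 (y = 2 - 37/24 = 11/24 ≈ 0.45833)
(((-3/23 + y/24)/(-41) + 6/(-42)) + 91)**2 = (((-3/23 + (11/24)/24)/(-41) + 6/(-42)) + 91)**2 = (((-3*1/23 + (11/24)*(1/24))*(-1/41) + 6*(-1/42)) + 91)**2 = (((-3/23 + 11/576)*(-1/41) - 1/7) + 91)**2 = ((-1475/13248*(-1/41) - 1/7) + 91)**2 = ((1475/543168 - 1/7) + 91)**2 = (-532843/3802176 + 91)**2 = (345465173/3802176)**2 = 119346185755919929/14456542334976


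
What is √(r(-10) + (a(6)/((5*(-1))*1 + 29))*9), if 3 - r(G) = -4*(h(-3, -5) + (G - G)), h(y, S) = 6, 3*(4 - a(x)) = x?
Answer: √111/2 ≈ 5.2678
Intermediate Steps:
a(x) = 4 - x/3
r(G) = 27 (r(G) = 3 - (-4)*(6 + (G - G)) = 3 - (-4)*(6 + 0) = 3 - (-4)*6 = 3 - 1*(-24) = 3 + 24 = 27)
√(r(-10) + (a(6)/((5*(-1))*1 + 29))*9) = √(27 + ((4 - ⅓*6)/((5*(-1))*1 + 29))*9) = √(27 + ((4 - 2)/(-5*1 + 29))*9) = √(27 + (2/(-5 + 29))*9) = √(27 + (2/24)*9) = √(27 + ((1/24)*2)*9) = √(27 + (1/12)*9) = √(27 + ¾) = √(111/4) = √111/2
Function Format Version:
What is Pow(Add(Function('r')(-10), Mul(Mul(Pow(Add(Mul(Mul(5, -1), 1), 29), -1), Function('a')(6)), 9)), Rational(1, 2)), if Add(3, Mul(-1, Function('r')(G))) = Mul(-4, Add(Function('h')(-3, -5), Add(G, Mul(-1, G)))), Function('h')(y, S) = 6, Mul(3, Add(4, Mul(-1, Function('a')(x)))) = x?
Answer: Mul(Rational(1, 2), Pow(111, Rational(1, 2))) ≈ 5.2678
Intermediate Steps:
Function('a')(x) = Add(4, Mul(Rational(-1, 3), x))
Function('r')(G) = 27 (Function('r')(G) = Add(3, Mul(-1, Mul(-4, Add(6, Add(G, Mul(-1, G)))))) = Add(3, Mul(-1, Mul(-4, Add(6, 0)))) = Add(3, Mul(-1, Mul(-4, 6))) = Add(3, Mul(-1, -24)) = Add(3, 24) = 27)
Pow(Add(Function('r')(-10), Mul(Mul(Pow(Add(Mul(Mul(5, -1), 1), 29), -1), Function('a')(6)), 9)), Rational(1, 2)) = Pow(Add(27, Mul(Mul(Pow(Add(Mul(Mul(5, -1), 1), 29), -1), Add(4, Mul(Rational(-1, 3), 6))), 9)), Rational(1, 2)) = Pow(Add(27, Mul(Mul(Pow(Add(Mul(-5, 1), 29), -1), Add(4, -2)), 9)), Rational(1, 2)) = Pow(Add(27, Mul(Mul(Pow(Add(-5, 29), -1), 2), 9)), Rational(1, 2)) = Pow(Add(27, Mul(Mul(Pow(24, -1), 2), 9)), Rational(1, 2)) = Pow(Add(27, Mul(Mul(Rational(1, 24), 2), 9)), Rational(1, 2)) = Pow(Add(27, Mul(Rational(1, 12), 9)), Rational(1, 2)) = Pow(Add(27, Rational(3, 4)), Rational(1, 2)) = Pow(Rational(111, 4), Rational(1, 2)) = Mul(Rational(1, 2), Pow(111, Rational(1, 2)))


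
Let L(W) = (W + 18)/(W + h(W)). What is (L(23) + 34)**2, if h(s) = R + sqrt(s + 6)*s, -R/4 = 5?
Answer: 135819372723/117535112 + 491458595*sqrt(29)/117535112 ≈ 1178.1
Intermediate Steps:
R = -20 (R = -4*5 = -20)
h(s) = -20 + s*sqrt(6 + s) (h(s) = -20 + sqrt(s + 6)*s = -20 + sqrt(6 + s)*s = -20 + s*sqrt(6 + s))
L(W) = (18 + W)/(-20 + W + W*sqrt(6 + W)) (L(W) = (W + 18)/(W + (-20 + W*sqrt(6 + W))) = (18 + W)/(-20 + W + W*sqrt(6 + W)))
(L(23) + 34)**2 = ((18 + 23)/(-20 + 23 + 23*sqrt(6 + 23)) + 34)**2 = (41/(-20 + 23 + 23*sqrt(29)) + 34)**2 = (41/(3 + 23*sqrt(29)) + 34)**2 = (34 + 41/(3 + 23*sqrt(29)))**2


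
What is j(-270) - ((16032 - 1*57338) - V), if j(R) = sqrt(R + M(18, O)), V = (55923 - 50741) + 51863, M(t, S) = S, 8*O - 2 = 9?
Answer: 98351 + I*sqrt(4298)/4 ≈ 98351.0 + 16.39*I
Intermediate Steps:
O = 11/8 (O = 1/4 + (1/8)*9 = 1/4 + 9/8 = 11/8 ≈ 1.3750)
V = 57045 (V = 5182 + 51863 = 57045)
j(R) = sqrt(11/8 + R) (j(R) = sqrt(R + 11/8) = sqrt(11/8 + R))
j(-270) - ((16032 - 1*57338) - V) = sqrt(22 + 16*(-270))/4 - ((16032 - 1*57338) - 1*57045) = sqrt(22 - 4320)/4 - ((16032 - 57338) - 57045) = sqrt(-4298)/4 - (-41306 - 57045) = (I*sqrt(4298))/4 - 1*(-98351) = I*sqrt(4298)/4 + 98351 = 98351 + I*sqrt(4298)/4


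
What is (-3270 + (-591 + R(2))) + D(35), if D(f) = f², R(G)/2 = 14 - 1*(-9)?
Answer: -2590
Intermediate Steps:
R(G) = 46 (R(G) = 2*(14 - 1*(-9)) = 2*(14 + 9) = 2*23 = 46)
(-3270 + (-591 + R(2))) + D(35) = (-3270 + (-591 + 46)) + 35² = (-3270 - 545) + 1225 = -3815 + 1225 = -2590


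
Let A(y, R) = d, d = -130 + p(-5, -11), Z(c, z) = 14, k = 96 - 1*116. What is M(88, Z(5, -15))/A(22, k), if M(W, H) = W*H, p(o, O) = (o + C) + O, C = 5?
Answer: -1232/141 ≈ -8.7376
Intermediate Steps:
p(o, O) = 5 + O + o (p(o, O) = (o + 5) + O = (5 + o) + O = 5 + O + o)
k = -20 (k = 96 - 116 = -20)
d = -141 (d = -130 + (5 - 11 - 5) = -130 - 11 = -141)
A(y, R) = -141
M(W, H) = H*W
M(88, Z(5, -15))/A(22, k) = (14*88)/(-141) = 1232*(-1/141) = -1232/141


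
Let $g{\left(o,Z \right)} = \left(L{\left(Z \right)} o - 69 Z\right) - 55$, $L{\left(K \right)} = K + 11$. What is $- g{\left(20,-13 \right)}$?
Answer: $-802$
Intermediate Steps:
$L{\left(K \right)} = 11 + K$
$g{\left(o,Z \right)} = -55 - 69 Z + o \left(11 + Z\right)$ ($g{\left(o,Z \right)} = \left(\left(11 + Z\right) o - 69 Z\right) - 55 = \left(o \left(11 + Z\right) - 69 Z\right) - 55 = \left(- 69 Z + o \left(11 + Z\right)\right) - 55 = -55 - 69 Z + o \left(11 + Z\right)$)
$- g{\left(20,-13 \right)} = - (-55 - -897 + 20 \left(11 - 13\right)) = - (-55 + 897 + 20 \left(-2\right)) = - (-55 + 897 - 40) = \left(-1\right) 802 = -802$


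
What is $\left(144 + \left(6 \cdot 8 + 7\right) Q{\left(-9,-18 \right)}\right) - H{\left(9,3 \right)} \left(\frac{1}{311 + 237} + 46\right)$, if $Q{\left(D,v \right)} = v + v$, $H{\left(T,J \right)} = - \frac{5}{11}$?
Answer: $- \frac{10941363}{6028} \approx -1815.1$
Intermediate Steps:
$H{\left(T,J \right)} = - \frac{5}{11}$ ($H{\left(T,J \right)} = \left(-5\right) \frac{1}{11} = - \frac{5}{11}$)
$Q{\left(D,v \right)} = 2 v$
$\left(144 + \left(6 \cdot 8 + 7\right) Q{\left(-9,-18 \right)}\right) - H{\left(9,3 \right)} \left(\frac{1}{311 + 237} + 46\right) = \left(144 + \left(6 \cdot 8 + 7\right) 2 \left(-18\right)\right) - - \frac{5 \left(\frac{1}{311 + 237} + 46\right)}{11} = \left(144 + \left(48 + 7\right) \left(-36\right)\right) - - \frac{5 \left(\frac{1}{548} + 46\right)}{11} = \left(144 + 55 \left(-36\right)\right) - - \frac{5 \left(\frac{1}{548} + 46\right)}{11} = \left(144 - 1980\right) - \left(- \frac{5}{11}\right) \frac{25209}{548} = -1836 - - \frac{126045}{6028} = -1836 + \frac{126045}{6028} = - \frac{10941363}{6028}$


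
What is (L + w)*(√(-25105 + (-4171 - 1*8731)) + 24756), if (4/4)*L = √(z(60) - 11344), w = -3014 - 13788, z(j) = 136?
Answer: -6*(8252 + I*√4223)*(8401 - I*√2802) ≈ -4.1597e+8 - 6.5475e+5*I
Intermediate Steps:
w = -16802
L = 2*I*√2802 (L = √(136 - 11344) = √(-11208) = 2*I*√2802 ≈ 105.87*I)
(L + w)*(√(-25105 + (-4171 - 1*8731)) + 24756) = (2*I*√2802 - 16802)*(√(-25105 + (-4171 - 1*8731)) + 24756) = (-16802 + 2*I*√2802)*(√(-25105 + (-4171 - 8731)) + 24756) = (-16802 + 2*I*√2802)*(√(-25105 - 12902) + 24756) = (-16802 + 2*I*√2802)*(√(-38007) + 24756) = (-16802 + 2*I*√2802)*(3*I*√4223 + 24756) = (-16802 + 2*I*√2802)*(24756 + 3*I*√4223)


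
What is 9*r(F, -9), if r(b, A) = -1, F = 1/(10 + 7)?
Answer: -9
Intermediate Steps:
F = 1/17 ≈ 0.058824
9*r(F, -9) = 9*(-1) = -9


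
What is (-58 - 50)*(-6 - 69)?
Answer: 8100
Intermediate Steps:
(-58 - 50)*(-6 - 69) = -108*(-75) = 8100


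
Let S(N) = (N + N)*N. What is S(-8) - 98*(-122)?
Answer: 12084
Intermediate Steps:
S(N) = 2*N² (S(N) = (2*N)*N = 2*N²)
S(-8) - 98*(-122) = 2*(-8)² - 98*(-122) = 2*64 + 11956 = 128 + 11956 = 12084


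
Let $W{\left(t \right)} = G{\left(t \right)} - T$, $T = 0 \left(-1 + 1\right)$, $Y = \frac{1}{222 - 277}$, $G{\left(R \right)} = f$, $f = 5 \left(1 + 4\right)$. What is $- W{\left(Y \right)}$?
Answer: $-25$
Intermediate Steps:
$f = 25$ ($f = 5 \cdot 5 = 25$)
$G{\left(R \right)} = 25$
$Y = - \frac{1}{55}$ ($Y = \frac{1}{-55} = - \frac{1}{55} \approx -0.018182$)
$T = 0$ ($T = 0 \cdot 0 = 0$)
$W{\left(t \right)} = 25$ ($W{\left(t \right)} = 25 - 0 = 25 + 0 = 25$)
$- W{\left(Y \right)} = \left(-1\right) 25 = -25$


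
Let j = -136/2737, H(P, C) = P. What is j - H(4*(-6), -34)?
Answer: 3856/161 ≈ 23.950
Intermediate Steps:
j = -8/161 (j = -136*1/2737 = -8/161 ≈ -0.049689)
j - H(4*(-6), -34) = -8/161 - 4*(-6) = -8/161 - 1*(-24) = -8/161 + 24 = 3856/161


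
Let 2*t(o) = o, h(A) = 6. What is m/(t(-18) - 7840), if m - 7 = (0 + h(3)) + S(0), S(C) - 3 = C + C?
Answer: -16/7849 ≈ -0.0020385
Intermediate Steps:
S(C) = 3 + 2*C (S(C) = 3 + (C + C) = 3 + 2*C)
t(o) = o/2
m = 16 (m = 7 + ((0 + 6) + (3 + 2*0)) = 7 + (6 + (3 + 0)) = 7 + (6 + 3) = 7 + 9 = 16)
m/(t(-18) - 7840) = 16/((½)*(-18) - 7840) = 16/(-9 - 7840) = 16/(-7849) = 16*(-1/7849) = -16/7849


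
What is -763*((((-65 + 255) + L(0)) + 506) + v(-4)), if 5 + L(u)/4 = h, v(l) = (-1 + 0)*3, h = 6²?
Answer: -623371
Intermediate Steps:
h = 36
v(l) = -3 (v(l) = -1*3 = -3)
L(u) = 124 (L(u) = -20 + 4*36 = -20 + 144 = 124)
-763*((((-65 + 255) + L(0)) + 506) + v(-4)) = -763*((((-65 + 255) + 124) + 506) - 3) = -763*(((190 + 124) + 506) - 3) = -763*((314 + 506) - 3) = -763*(820 - 3) = -763*817 = -623371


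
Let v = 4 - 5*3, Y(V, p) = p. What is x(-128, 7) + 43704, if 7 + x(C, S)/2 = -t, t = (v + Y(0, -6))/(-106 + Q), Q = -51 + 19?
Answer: 3014593/69 ≈ 43690.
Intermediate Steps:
v = -11 (v = 4 - 15 = -11)
Q = -32
t = 17/138 (t = (-11 - 6)/(-106 - 32) = -17/(-138) = -17*(-1/138) = 17/138 ≈ 0.12319)
x(C, S) = -983/69 (x(C, S) = -14 + 2*(-1*17/138) = -14 + 2*(-17/138) = -14 - 17/69 = -983/69)
x(-128, 7) + 43704 = -983/69 + 43704 = 3014593/69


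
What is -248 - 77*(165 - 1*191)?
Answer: 1754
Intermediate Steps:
-248 - 77*(165 - 1*191) = -248 - 77*(165 - 191) = -248 - 77*(-26) = -248 + 2002 = 1754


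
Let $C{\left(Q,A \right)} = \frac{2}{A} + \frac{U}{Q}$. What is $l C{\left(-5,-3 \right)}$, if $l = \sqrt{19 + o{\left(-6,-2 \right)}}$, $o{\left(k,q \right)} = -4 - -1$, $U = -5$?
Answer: $\frac{4}{3} \approx 1.3333$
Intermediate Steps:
$o{\left(k,q \right)} = -3$ ($o{\left(k,q \right)} = -4 + 1 = -3$)
$C{\left(Q,A \right)} = - \frac{5}{Q} + \frac{2}{A}$ ($C{\left(Q,A \right)} = \frac{2}{A} - \frac{5}{Q} = - \frac{5}{Q} + \frac{2}{A}$)
$l = 4$ ($l = \sqrt{19 - 3} = \sqrt{16} = 4$)
$l C{\left(-5,-3 \right)} = 4 \left(- \frac{5}{-5} + \frac{2}{-3}\right) = 4 \left(\left(-5\right) \left(- \frac{1}{5}\right) + 2 \left(- \frac{1}{3}\right)\right) = 4 \left(1 - \frac{2}{3}\right) = 4 \cdot \frac{1}{3} = \frac{4}{3}$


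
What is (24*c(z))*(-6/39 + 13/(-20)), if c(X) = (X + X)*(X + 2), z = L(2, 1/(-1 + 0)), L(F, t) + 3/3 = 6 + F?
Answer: -158004/65 ≈ -2430.8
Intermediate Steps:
L(F, t) = 5 + F (L(F, t) = -1 + (6 + F) = 5 + F)
z = 7 (z = 5 + 2 = 7)
c(X) = 2*X*(2 + X) (c(X) = (2*X)*(2 + X) = 2*X*(2 + X))
(24*c(z))*(-6/39 + 13/(-20)) = (24*(2*7*(2 + 7)))*(-6/39 + 13/(-20)) = (24*(2*7*9))*(-6*1/39 + 13*(-1/20)) = (24*126)*(-2/13 - 13/20) = 3024*(-209/260) = -158004/65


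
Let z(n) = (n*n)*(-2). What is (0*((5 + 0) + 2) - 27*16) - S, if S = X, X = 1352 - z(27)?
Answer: -3242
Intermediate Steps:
z(n) = -2*n² (z(n) = n²*(-2) = -2*n²)
X = 2810 (X = 1352 - (-2)*27² = 1352 - (-2)*729 = 1352 - 1*(-1458) = 1352 + 1458 = 2810)
S = 2810
(0*((5 + 0) + 2) - 27*16) - S = (0*((5 + 0) + 2) - 27*16) - 1*2810 = (0*(5 + 2) - 432) - 2810 = (0*7 - 432) - 2810 = (0 - 432) - 2810 = -432 - 2810 = -3242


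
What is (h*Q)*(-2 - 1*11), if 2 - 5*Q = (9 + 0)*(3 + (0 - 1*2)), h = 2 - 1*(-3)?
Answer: 91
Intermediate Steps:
h = 5 (h = 2 + 3 = 5)
Q = -7/5 (Q = ⅖ - (9 + 0)*(3 + (0 - 1*2))/5 = ⅖ - 9*(3 + (0 - 2))/5 = ⅖ - 9*(3 - 2)/5 = ⅖ - 9/5 = -7/5 ≈ -1.4000)
(h*Q)*(-2 - 1*11) = (5*(-7/5))*(-2 - 1*11) = -7*(-2 - 11) = -7*(-13) = 91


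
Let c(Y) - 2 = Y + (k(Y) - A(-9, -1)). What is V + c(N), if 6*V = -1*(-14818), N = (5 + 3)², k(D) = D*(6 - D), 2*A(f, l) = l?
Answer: -7055/6 ≈ -1175.8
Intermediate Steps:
A(f, l) = l/2
N = 64 (N = 8² = 64)
V = 7409/3 (V = (-1*(-14818))/6 = (⅙)*14818 = 7409/3 ≈ 2469.7)
c(Y) = 5/2 + Y + Y*(6 - Y) (c(Y) = 2 + (Y + (Y*(6 - Y) - (-1)/2)) = 2 + (Y + (Y*(6 - Y) - 1*(-½))) = 2 + (Y + (Y*(6 - Y) + ½)) = 2 + (Y + (½ + Y*(6 - Y))) = 2 + (½ + Y + Y*(6 - Y)) = 5/2 + Y + Y*(6 - Y))
V + c(N) = 7409/3 + (5/2 - 1*64² + 7*64) = 7409/3 + (5/2 - 1*4096 + 448) = 7409/3 + (5/2 - 4096 + 448) = 7409/3 - 7291/2 = -7055/6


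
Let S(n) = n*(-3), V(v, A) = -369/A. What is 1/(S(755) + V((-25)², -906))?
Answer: -302/683907 ≈ -0.00044158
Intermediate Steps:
S(n) = -3*n
1/(S(755) + V((-25)², -906)) = 1/(-3*755 - 369/(-906)) = 1/(-2265 - 369*(-1/906)) = 1/(-2265 + 123/302) = 1/(-683907/302) = -302/683907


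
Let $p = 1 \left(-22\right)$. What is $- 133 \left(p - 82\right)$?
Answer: $13832$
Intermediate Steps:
$p = -22$
$- 133 \left(p - 82\right) = - 133 \left(-22 - 82\right) = \left(-133\right) \left(-104\right) = 13832$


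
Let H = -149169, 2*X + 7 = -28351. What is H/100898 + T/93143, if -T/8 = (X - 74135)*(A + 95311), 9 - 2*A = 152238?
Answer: 1368421043483817/9397942414 ≈ 1.4561e+5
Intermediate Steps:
A = -152229/2 (A = 9/2 - 1/2*152238 = 9/2 - 76119 = -152229/2 ≈ -76115.)
X = -14179 (X = -7/2 + (1/2)*(-28351) = -7/2 - 28351/2 = -14179)
T = 13562557608 (T = -8*(-14179 - 74135)*(-152229/2 + 95311) = -(-706512)*38393/2 = -8*(-1695319701) = 13562557608)
H/100898 + T/93143 = -149169/100898 + 13562557608/93143 = 1368421043483817/9397942414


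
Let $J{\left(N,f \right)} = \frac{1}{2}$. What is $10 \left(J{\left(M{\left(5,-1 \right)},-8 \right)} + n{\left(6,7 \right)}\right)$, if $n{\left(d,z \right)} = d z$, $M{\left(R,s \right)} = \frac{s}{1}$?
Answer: $425$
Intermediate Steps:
$M{\left(R,s \right)} = s$ ($M{\left(R,s \right)} = s 1 = s$)
$J{\left(N,f \right)} = \frac{1}{2}$
$10 \left(J{\left(M{\left(5,-1 \right)},-8 \right)} + n{\left(6,7 \right)}\right) = 10 \left(\frac{1}{2} + 6 \cdot 7\right) = 10 \left(\frac{1}{2} + 42\right) = 10 \cdot \frac{85}{2} = 425$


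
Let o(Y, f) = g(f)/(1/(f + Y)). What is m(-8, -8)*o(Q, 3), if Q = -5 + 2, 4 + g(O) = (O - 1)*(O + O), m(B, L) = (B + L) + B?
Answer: 0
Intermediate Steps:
m(B, L) = L + 2*B
g(O) = -4 + 2*O*(-1 + O) (g(O) = -4 + (O - 1)*(O + O) = -4 + (-1 + O)*(2*O) = -4 + 2*O*(-1 + O))
Q = -3
o(Y, f) = (Y + f)*(-4 - 2*f + 2*f**2) (o(Y, f) = (-4 - 2*f + 2*f**2)/(1/(f + Y)) = (-4 - 2*f + 2*f**2)/(1/(Y + f)) = (-4 - 2*f + 2*f**2)*(Y + f) = (Y + f)*(-4 - 2*f + 2*f**2))
m(-8, -8)*o(Q, 3) = (-8 + 2*(-8))*(-2*(-3 + 3)*(2 + 3 - 1*3**2)) = (-8 - 16)*(-2*0*(2 + 3 - 1*9)) = -(-48)*0*(2 + 3 - 9) = -(-48)*0*(-4) = -24*0 = 0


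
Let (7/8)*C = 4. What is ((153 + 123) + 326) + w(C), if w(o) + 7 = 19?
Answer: 614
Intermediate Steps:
C = 32/7 (C = (8/7)*4 = 32/7 ≈ 4.5714)
w(o) = 12 (w(o) = -7 + 19 = 12)
((153 + 123) + 326) + w(C) = ((153 + 123) + 326) + 12 = (276 + 326) + 12 = 602 + 12 = 614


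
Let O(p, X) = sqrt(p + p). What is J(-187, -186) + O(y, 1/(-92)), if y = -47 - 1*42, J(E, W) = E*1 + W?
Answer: -373 + I*sqrt(178) ≈ -373.0 + 13.342*I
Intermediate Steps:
J(E, W) = E + W
y = -89 (y = -47 - 42 = -89)
O(p, X) = sqrt(2)*sqrt(p) (O(p, X) = sqrt(2*p) = sqrt(2)*sqrt(p))
J(-187, -186) + O(y, 1/(-92)) = (-187 - 186) + sqrt(2)*sqrt(-89) = -373 + sqrt(2)*(I*sqrt(89)) = -373 + I*sqrt(178)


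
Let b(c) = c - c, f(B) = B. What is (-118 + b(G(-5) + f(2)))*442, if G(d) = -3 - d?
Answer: -52156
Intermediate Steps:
b(c) = 0
(-118 + b(G(-5) + f(2)))*442 = (-118 + 0)*442 = -118*442 = -52156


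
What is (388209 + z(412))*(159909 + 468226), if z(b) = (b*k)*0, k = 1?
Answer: 243847660215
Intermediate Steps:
z(b) = 0 (z(b) = (b*1)*0 = b*0 = 0)
(388209 + z(412))*(159909 + 468226) = (388209 + 0)*(159909 + 468226) = 388209*628135 = 243847660215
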